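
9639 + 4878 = 14517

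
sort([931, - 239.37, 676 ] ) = [ - 239.37,676 , 931 ] 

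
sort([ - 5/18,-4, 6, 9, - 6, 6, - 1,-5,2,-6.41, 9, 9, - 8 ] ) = [ - 8,-6.41,-6,-5, - 4,  -  1, - 5/18,2, 6, 6,9, 9, 9]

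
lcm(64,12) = 192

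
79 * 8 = 632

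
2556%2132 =424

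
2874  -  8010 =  - 5136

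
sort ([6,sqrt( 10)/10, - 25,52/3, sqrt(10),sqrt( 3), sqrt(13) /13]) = [ - 25, sqrt (13 )/13, sqrt(10 )/10,  sqrt (3 ), sqrt ( 10 ),6, 52/3] 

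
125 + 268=393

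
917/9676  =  917/9676 = 0.09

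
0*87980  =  0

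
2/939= 2/939 = 0.00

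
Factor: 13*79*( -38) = -2^1*13^1 * 19^1 * 79^1 = - 39026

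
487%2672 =487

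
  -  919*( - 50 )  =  45950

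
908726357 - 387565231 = 521161126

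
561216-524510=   36706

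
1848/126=14 + 2/3  =  14.67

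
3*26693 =80079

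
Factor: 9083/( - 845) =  - 5^( -1)*13^( - 2 )*31^1*293^1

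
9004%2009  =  968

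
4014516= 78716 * 51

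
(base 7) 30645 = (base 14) 2A5C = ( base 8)16552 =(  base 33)6u6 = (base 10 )7530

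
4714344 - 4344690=369654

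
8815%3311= 2193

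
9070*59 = 535130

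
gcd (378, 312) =6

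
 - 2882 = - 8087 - -5205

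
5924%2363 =1198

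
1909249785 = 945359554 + 963890231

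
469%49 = 28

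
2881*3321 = 9567801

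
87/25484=87/25484  =  0.00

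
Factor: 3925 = 5^2*157^1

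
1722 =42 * 41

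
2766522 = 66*41917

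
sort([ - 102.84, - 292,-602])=[ - 602, - 292, - 102.84 ]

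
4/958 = 2/479 = 0.00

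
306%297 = 9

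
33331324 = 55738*598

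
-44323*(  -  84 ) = 3723132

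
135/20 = 27/4= 6.75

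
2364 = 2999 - 635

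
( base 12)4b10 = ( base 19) 14AF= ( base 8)20474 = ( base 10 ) 8508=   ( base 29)A3B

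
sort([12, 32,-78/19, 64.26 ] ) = [ - 78/19,  12, 32,64.26 ] 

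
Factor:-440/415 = - 88/83=-  2^3*11^1*83^( - 1)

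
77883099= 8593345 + 69289754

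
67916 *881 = 59833996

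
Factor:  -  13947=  - 3^1*4649^1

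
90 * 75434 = 6789060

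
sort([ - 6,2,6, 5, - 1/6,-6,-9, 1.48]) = [ - 9,-6, - 6, - 1/6,1.48, 2, 5, 6]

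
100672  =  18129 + 82543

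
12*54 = 648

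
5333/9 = 592+5/9= 592.56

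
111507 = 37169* 3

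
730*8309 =6065570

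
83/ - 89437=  - 1 + 89354/89437 = - 0.00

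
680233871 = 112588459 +567645412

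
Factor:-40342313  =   - 11^1*3667483^1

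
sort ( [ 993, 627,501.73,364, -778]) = [-778,364,  501.73,627, 993]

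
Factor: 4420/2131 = 2^2 * 5^1*13^1 * 17^1 * 2131^( - 1) 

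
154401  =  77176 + 77225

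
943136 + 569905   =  1513041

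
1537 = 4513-2976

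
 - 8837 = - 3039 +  - 5798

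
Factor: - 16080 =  - 2^4*3^1*5^1*67^1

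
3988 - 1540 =2448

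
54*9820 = 530280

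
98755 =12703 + 86052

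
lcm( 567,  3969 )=3969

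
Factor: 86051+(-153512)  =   - 67461 =-  3^1 * 113^1*199^1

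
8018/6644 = 1 + 687/3322 = 1.21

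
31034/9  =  31034/9 = 3448.22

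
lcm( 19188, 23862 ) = 1861236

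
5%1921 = 5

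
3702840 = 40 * 92571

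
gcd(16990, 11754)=2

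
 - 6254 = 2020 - 8274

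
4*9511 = 38044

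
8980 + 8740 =17720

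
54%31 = 23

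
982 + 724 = 1706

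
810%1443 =810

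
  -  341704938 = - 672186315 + 330481377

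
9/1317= 3/439=0.01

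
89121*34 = 3030114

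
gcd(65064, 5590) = 2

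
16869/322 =52 +125/322 =52.39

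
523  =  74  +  449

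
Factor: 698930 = 2^1*  5^1* 37^1 * 1889^1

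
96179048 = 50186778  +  45992270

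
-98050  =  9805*( - 10)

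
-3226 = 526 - 3752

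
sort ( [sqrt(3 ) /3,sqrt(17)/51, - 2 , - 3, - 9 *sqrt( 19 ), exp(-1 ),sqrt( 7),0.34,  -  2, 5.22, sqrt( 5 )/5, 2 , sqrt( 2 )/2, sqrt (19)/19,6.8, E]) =[  -  9*sqrt ( 19),  -  3 , - 2, - 2,sqrt( 17)/51, sqrt ( 19) /19,  0.34, exp( - 1 ),sqrt(5) /5, sqrt(3 ) /3,sqrt(2 ) /2, 2, sqrt(7), E, 5.22, 6.8 ]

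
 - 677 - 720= - 1397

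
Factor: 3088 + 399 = 11^1*317^1  =  3487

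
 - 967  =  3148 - 4115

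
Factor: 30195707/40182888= 2^(-3)*3^( - 1 )*37^( - 2 )*1223^(  -  1)*30195707^1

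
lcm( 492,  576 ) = 23616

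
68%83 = 68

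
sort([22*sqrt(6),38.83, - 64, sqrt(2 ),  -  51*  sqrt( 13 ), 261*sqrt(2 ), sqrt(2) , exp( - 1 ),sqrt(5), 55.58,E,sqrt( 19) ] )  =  [  -  51 * sqrt(13), - 64,exp(-1),  sqrt(2), sqrt( 2), sqrt( 5),E, sqrt( 19 ),38.83,22*sqrt( 6), 55.58,261*sqrt(2)]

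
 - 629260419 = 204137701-833398120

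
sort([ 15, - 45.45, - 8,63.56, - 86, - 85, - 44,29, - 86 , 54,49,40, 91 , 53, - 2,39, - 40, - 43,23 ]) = [ - 86, - 86,  -  85, - 45.45, - 44,  -  43, - 40, - 8, - 2,15,23,29,39, 40, 49 , 53,54,63.56,  91 ]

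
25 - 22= 3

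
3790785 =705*5377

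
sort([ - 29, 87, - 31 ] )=[ - 31, - 29,87 ]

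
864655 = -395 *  ( - 2189 )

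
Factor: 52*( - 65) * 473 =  - 2^2*5^1*11^1*13^2*43^1 = -  1598740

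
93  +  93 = 186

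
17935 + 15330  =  33265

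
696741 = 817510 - 120769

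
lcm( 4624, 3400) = 115600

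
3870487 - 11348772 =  - 7478285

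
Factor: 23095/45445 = 31/61 = 31^1* 61^ ( - 1 ) 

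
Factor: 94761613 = 94761613^1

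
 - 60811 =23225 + -84036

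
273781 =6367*43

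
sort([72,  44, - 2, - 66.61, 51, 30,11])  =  [ -66.61 ,-2,11, 30,44,51 , 72 ] 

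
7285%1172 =253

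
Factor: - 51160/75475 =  - 2^3*5^(  -  1 )*1279^1*3019^( - 1 ) = - 10232/15095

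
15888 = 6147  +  9741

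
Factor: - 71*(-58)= 4118 = 2^1*29^1*71^1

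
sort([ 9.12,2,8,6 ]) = [ 2,6, 8,  9.12]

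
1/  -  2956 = -1/2956 =- 0.00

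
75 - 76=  - 1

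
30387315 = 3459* 8785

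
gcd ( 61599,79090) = 1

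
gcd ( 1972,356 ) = 4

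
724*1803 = 1305372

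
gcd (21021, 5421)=39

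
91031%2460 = 11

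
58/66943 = 58/66943 = 0.00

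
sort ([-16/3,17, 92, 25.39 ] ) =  [ - 16/3, 17, 25.39,92] 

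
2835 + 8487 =11322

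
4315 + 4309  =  8624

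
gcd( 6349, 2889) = 1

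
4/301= 4/301 = 0.01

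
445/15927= 445/15927 = 0.03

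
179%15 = 14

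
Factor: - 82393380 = -2^2*3^2 *5^1*397^1 *1153^1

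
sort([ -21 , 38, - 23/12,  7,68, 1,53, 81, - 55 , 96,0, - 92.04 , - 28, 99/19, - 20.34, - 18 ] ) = [  -  92.04, - 55, - 28, - 21 ,  -  20.34, - 18, - 23/12,  0 , 1,  99/19, 7  ,  38,53,68 , 81 , 96]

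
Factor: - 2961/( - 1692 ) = 7/4 = 2^ ( - 2 )*7^1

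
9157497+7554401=16711898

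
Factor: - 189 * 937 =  - 3^3*7^1*937^1 = - 177093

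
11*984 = 10824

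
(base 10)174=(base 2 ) 10101110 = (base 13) 105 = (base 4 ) 2232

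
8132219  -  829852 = 7302367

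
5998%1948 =154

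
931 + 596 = 1527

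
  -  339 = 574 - 913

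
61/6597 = 61/6597 = 0.01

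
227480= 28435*8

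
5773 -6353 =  -580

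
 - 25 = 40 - 65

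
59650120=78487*760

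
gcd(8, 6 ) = 2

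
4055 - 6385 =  - 2330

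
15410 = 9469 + 5941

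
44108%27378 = 16730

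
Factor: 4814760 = 2^3*3^1 * 5^1*40123^1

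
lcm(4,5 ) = 20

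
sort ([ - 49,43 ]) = [ - 49,  43 ] 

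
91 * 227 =20657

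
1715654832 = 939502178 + 776152654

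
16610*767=12739870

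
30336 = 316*96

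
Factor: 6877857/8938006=982551/1276858 = 2^( - 1)*3^1 *11^( - 1 )*127^(  -  1)*457^ ( - 1 )*327517^1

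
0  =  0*4875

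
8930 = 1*8930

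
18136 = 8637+9499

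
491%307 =184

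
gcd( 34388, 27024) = 4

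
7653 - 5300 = 2353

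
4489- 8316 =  - 3827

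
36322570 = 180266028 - 143943458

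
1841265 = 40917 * 45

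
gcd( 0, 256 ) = 256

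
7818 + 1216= 9034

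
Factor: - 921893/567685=-5^( - 1)*7^1*17^1*61^1 *127^1*113537^( - 1)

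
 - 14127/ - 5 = 14127/5 = 2825.40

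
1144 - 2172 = -1028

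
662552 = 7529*88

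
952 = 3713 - 2761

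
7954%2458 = 580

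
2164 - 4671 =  - 2507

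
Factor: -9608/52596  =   - 2402/13149 = - 2^1*3^(-3 )*487^ ( -1 )*1201^1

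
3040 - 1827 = 1213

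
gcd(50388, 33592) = 16796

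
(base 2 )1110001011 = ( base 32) sb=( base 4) 32023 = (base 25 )1b7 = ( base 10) 907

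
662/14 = 47 + 2/7=47.29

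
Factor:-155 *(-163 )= 25265 = 5^1*31^1*163^1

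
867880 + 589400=1457280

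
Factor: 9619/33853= 97^(-1 )*349^ (- 1) * 9619^1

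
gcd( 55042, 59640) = 2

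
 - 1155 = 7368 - 8523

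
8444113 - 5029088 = 3415025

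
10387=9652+735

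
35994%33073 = 2921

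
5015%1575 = 290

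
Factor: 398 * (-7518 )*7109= - 2^2*3^1*7^1*179^1*199^1*7109^1 =- 21271293876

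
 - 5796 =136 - 5932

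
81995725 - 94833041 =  - 12837316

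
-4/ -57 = 4/57 =0.07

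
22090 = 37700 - 15610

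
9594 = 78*123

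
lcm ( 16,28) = 112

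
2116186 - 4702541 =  - 2586355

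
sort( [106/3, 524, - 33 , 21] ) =[-33,21, 106/3, 524] 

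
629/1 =629 = 629.00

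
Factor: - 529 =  - 23^2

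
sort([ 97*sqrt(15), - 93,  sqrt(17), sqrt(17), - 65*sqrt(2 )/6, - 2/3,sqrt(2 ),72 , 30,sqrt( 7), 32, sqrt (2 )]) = [ - 93, - 65*sqrt( 2)/6,-2/3,sqrt(2), sqrt(2), sqrt(7),sqrt(17), sqrt( 17), 30, 32, 72, 97*sqrt(15 ) ]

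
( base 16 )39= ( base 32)1P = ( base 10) 57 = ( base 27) 23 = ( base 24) 29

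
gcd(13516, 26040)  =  124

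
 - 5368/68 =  - 1342/17=- 78.94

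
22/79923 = 22/79923=0.00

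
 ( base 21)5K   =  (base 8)175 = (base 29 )49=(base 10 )125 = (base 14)8d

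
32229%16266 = 15963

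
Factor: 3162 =2^1 * 3^1*17^1*31^1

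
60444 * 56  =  3384864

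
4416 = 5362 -946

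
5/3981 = 5/3981=0.00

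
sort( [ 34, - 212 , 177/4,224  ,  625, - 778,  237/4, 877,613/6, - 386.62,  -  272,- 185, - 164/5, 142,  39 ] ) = [ - 778, - 386.62, - 272,  -  212,  -  185, - 164/5, 34, 39 , 177/4, 237/4,613/6, 142, 224, 625, 877]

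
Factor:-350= -2^1*5^2 * 7^1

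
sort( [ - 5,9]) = [ - 5,9 ] 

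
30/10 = 3 = 3.00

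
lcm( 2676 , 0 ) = 0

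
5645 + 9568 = 15213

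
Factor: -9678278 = - 2^1 * 631^1 *7669^1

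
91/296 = 91/296 =0.31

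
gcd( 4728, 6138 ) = 6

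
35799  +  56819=92618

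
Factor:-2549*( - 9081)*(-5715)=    - 132287785335 = - 3^4*5^1*127^1*1009^1 * 2549^1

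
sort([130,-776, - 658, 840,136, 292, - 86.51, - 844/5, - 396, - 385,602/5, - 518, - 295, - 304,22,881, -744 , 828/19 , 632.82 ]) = [-776,  -  744, - 658, - 518, - 396, - 385, - 304, -295, - 844/5, - 86.51,  22  ,  828/19,  602/5,130,  136,  292,632.82,840,881]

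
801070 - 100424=700646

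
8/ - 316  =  -2/79=- 0.03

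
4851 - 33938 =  - 29087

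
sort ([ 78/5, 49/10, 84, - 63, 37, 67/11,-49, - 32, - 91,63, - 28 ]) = [ - 91, - 63, - 49, - 32, - 28,49/10,67/11,  78/5, 37, 63,84 ] 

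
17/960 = 17/960  =  0.02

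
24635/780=379/12 = 31.58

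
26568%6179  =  1852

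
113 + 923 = 1036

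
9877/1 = 9877 = 9877.00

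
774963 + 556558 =1331521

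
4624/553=4624/553= 8.36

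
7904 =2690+5214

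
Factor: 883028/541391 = 2^2*220757^1*541391^( - 1 )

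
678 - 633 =45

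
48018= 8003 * 6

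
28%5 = 3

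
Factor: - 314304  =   - 2^6*3^1*1637^1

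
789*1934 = 1525926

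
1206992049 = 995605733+211386316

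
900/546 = 150/91 = 1.65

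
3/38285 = 3/38285 = 0.00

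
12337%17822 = 12337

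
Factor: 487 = 487^1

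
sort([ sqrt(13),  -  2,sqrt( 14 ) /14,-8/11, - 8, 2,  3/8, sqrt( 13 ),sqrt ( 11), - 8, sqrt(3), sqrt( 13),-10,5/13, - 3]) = [  -  10 , - 8 ,-8 , - 3,-2,  -  8/11, sqrt( 14)/14, 3/8,5/13, sqrt(  3),2, sqrt( 11),sqrt(13),  sqrt(13 ), sqrt(13)]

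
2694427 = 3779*713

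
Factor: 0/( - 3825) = 0 = 0^1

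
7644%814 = 318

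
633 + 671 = 1304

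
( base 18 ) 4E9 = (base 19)45I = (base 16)615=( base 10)1557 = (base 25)2c7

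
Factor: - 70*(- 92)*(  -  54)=-2^4 * 3^3 *5^1*7^1*23^1 = -347760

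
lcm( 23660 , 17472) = 1135680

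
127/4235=127/4235= 0.03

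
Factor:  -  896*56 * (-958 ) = 48068608 = 2^11 *7^2*479^1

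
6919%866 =857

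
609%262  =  85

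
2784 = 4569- 1785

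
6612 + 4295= 10907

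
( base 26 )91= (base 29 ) 83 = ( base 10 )235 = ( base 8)353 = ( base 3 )22201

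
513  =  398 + 115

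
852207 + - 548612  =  303595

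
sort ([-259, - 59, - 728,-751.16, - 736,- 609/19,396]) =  [-751.16 , - 736,  -  728,-259, -59,-609/19, 396 ]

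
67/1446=67/1446 = 0.05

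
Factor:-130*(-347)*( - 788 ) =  - 35546680  =  -2^3*5^1*13^1 *197^1 * 347^1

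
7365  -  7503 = -138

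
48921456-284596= 48636860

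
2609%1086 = 437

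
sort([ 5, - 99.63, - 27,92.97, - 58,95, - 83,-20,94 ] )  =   [ - 99.63, - 83, - 58, - 27, - 20 , 5, 92.97,  94,95] 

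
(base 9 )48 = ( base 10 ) 44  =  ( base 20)24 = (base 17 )2a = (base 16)2c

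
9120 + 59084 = 68204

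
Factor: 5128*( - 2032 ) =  - 10420096 = - 2^7*127^1 * 641^1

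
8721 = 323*27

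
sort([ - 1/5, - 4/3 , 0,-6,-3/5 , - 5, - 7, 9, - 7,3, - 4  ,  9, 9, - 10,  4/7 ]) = [ - 10, - 7, - 7, - 6, - 5, - 4, - 4/3, -3/5, - 1/5 , 0, 4/7, 3, 9, 9, 9]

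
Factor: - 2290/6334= - 1145/3167 =- 5^1*229^1*3167^ ( - 1 )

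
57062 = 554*103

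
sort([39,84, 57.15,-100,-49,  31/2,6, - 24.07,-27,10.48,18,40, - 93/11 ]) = [ - 100,-49,  -  27, - 24.07, - 93/11,6, 10.48,31/2,18,39,40,57.15,84] 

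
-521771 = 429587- 951358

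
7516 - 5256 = 2260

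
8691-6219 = 2472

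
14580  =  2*7290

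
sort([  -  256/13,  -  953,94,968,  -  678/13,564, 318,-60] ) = [ - 953,-60, - 678/13, - 256/13,  94,318,564 , 968] 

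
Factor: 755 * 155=5^2* 31^1*151^1   =  117025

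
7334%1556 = 1110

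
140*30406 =4256840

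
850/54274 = 425/27137  =  0.02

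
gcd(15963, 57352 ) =1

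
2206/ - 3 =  - 736+2/3 = - 735.33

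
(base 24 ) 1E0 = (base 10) 912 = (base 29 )12D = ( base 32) sg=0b1110010000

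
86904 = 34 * 2556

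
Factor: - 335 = -5^1 * 67^1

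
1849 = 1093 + 756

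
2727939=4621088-1893149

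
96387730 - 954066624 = -857678894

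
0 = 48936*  0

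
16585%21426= 16585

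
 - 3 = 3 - 6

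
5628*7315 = 41168820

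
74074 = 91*814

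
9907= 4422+5485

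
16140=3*5380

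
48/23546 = 24/11773 = 0.00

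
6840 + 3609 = 10449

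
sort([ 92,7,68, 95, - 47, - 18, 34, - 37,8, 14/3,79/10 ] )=[  -  47,-37 , - 18,14/3,  7 , 79/10,8,34,68 , 92,95 ]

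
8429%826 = 169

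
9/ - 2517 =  - 1 + 836/839  =  -0.00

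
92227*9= 830043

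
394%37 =24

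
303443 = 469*647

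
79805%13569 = 11960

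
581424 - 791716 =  - 210292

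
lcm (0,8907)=0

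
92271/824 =92271/824 =111.98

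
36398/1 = 36398 = 36398.00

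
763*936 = 714168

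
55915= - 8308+64223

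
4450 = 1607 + 2843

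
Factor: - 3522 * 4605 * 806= - 2^2 *3^2*5^1*13^1*31^1 * 307^1*587^1 = - 13072360860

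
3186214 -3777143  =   - 590929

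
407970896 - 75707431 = 332263465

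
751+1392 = 2143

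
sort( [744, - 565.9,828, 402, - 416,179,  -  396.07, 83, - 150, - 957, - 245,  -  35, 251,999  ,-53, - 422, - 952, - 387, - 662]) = [-957,  -  952,  -  662, - 565.9, - 422, - 416 , - 396.07 , - 387, - 245, - 150, - 53, - 35,83, 179, 251,402, 744, 828,999 ] 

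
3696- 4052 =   -  356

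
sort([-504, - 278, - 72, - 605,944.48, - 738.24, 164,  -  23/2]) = [ - 738.24,-605,  -  504 , - 278, - 72,  -  23/2 , 164,944.48]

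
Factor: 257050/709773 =2^1*3^ ( - 1)*5^2*53^1*97^1*103^( - 1)*2297^( - 1)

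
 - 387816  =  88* ( - 4407 )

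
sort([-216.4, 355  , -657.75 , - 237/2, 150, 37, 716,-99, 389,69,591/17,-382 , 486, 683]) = [-657.75,-382,  -  216.4, - 237/2, - 99,591/17, 37, 69,150, 355, 389,486,683, 716 ]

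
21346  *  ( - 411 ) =  -  8773206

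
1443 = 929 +514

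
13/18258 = 13/18258 =0.00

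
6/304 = 3/152= 0.02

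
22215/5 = 4443 = 4443.00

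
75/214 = 75/214   =  0.35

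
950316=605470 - - 344846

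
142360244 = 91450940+50909304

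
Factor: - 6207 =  - 3^1*2069^1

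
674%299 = 76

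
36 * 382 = 13752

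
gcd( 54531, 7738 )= 73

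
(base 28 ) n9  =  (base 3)220012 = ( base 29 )MF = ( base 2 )1010001101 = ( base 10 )653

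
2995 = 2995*1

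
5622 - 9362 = - 3740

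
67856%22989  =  21878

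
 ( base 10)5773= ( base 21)d1j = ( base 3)21220211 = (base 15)1a9d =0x168d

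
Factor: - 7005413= - 1619^1*4327^1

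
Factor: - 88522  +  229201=140679 = 3^2*7^2*11^1 * 29^1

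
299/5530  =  299/5530= 0.05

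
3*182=546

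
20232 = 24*843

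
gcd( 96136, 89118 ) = 2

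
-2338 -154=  - 2492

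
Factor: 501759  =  3^2*197^1*283^1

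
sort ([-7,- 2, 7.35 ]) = [ -7, - 2,7.35]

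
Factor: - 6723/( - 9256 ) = 2^(  -  3 )* 3^4* 13^( - 1) * 83^1*89^(-1)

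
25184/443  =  25184/443 = 56.85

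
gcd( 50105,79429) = 1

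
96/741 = 32/247 = 0.13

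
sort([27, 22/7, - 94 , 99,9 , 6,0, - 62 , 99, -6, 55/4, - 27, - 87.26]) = [ - 94, -87.26 , - 62, - 27, -6,0 , 22/7, 6, 9, 55/4,  27 , 99,99]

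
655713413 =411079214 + 244634199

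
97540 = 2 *48770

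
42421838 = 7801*5438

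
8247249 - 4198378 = 4048871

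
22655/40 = 4531/8=   566.38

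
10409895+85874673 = 96284568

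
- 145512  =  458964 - 604476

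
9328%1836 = 148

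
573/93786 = 191/31262  =  0.01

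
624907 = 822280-197373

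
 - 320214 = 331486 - 651700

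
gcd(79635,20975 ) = 5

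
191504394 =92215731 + 99288663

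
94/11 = 94/11  =  8.55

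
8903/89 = 100 + 3/89 = 100.03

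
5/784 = 5/784 =0.01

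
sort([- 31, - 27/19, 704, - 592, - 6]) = [ - 592, - 31, - 6,- 27/19,  704]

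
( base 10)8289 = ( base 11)6256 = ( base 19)13I5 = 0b10000001100001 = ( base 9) 12330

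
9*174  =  1566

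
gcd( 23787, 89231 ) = 1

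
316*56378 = 17815448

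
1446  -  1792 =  - 346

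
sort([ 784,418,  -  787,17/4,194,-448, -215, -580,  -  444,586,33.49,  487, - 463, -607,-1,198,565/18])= [ - 787,  -  607, -580,  -  463, -448,- 444, - 215,-1,17/4 , 565/18,33.49,194,198,418 , 487,586,784 ] 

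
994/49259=142/7037 = 0.02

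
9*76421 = 687789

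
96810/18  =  16135/3 = 5378.33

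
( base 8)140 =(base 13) 75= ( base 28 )3c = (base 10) 96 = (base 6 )240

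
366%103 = 57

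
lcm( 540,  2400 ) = 21600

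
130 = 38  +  92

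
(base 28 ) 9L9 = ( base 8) 16745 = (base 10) 7653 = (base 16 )1DE5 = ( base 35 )68n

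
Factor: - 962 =- 2^1 *13^1 *37^1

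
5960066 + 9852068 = 15812134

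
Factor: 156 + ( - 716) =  - 560 = - 2^4*5^1*7^1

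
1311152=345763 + 965389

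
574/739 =574/739 = 0.78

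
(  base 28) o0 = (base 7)1650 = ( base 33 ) kc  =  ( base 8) 1240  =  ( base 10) 672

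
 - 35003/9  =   - 35003/9 = -  3889.22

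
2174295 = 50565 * 43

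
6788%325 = 288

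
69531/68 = 69531/68=1022.51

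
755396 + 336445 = 1091841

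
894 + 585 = 1479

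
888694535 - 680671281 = 208023254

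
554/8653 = 554/8653  =  0.06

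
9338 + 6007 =15345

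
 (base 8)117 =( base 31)2h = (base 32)2F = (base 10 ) 79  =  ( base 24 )37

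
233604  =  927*252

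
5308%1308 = 76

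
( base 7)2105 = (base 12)518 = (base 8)1344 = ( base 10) 740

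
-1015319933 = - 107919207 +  - 907400726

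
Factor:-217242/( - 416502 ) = 447/857 = 3^1*149^1*857^( -1)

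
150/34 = 4 + 7/17 = 4.41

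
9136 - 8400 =736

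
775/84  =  775/84 = 9.23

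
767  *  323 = 247741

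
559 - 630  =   - 71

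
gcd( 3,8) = 1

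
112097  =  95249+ 16848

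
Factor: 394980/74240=2^(  -  7)*3^1  *  227^1 =681/128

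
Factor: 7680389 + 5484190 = 13164579 =3^3*17^1*23^1*29^1*43^1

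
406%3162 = 406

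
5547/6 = 1849/2 = 924.50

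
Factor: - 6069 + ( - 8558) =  -14627^1 = -14627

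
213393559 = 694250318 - 480856759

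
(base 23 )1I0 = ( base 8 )1657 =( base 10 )943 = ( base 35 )QX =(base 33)sj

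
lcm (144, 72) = 144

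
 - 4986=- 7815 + 2829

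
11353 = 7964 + 3389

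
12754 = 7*1822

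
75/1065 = 5/71 = 0.07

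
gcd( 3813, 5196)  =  3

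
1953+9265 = 11218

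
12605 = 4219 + 8386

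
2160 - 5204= - 3044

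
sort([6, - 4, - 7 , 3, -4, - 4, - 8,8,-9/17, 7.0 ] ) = [ -8, - 7, - 4, - 4, - 4, - 9/17,3, 6,7.0,8 ] 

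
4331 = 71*61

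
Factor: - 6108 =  - 2^2 * 3^1*509^1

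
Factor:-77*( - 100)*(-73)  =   - 562100 = - 2^2*5^2*7^1*11^1*73^1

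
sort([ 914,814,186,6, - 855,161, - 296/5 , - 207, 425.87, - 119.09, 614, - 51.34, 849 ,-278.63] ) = [ - 855, - 278.63,-207, - 119.09, - 296/5 , - 51.34,6,  161,186,425.87,614,814, 849,914]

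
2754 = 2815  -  61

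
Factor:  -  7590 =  - 2^1 * 3^1*5^1*11^1*23^1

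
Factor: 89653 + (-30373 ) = 59280 =2^4*3^1*5^1*13^1 * 19^1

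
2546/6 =424+1/3 = 424.33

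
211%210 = 1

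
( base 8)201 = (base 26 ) 4P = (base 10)129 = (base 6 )333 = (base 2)10000001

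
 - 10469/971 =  - 11+212/971  =  -10.78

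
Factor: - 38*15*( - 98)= 2^2*3^1 *5^1 *7^2*19^1 = 55860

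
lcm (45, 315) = 315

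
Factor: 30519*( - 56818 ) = - 2^1* 3^2*3391^1* 28409^1 = - 1734028542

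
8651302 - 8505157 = 146145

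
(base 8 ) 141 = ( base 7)166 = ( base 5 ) 342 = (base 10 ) 97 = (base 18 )57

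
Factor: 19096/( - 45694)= - 2^2*7^1*67^( - 1) = - 28/67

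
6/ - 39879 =-2/13293 = - 0.00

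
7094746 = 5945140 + 1149606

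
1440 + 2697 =4137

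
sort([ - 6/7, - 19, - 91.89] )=[ - 91.89,- 19, - 6/7]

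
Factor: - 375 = -3^1*5^3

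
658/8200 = 329/4100 = 0.08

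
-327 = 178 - 505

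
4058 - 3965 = 93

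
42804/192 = 3567/16 = 222.94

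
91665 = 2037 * 45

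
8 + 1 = 9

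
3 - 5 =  - 2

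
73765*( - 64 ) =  - 4720960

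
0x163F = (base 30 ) 69P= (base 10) 5695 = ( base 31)5sm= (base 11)4308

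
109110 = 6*18185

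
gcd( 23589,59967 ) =9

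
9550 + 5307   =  14857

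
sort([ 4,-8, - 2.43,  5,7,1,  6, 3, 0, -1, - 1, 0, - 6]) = [  -  8, -6,-2.43, - 1, -1,0,0, 1, 3, 4, 5,6,  7 ]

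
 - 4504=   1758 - 6262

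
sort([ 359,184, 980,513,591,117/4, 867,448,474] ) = [ 117/4,184,359,448,474,513 , 591,867,980]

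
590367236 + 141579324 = 731946560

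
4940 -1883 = 3057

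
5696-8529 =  - 2833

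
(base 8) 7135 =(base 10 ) 3677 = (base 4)321131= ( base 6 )25005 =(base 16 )E5D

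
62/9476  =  31/4738=0.01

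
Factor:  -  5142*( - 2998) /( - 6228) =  - 3^( - 1 ) * 173^( - 1)*857^1*1499^1 = - 1284643/519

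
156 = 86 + 70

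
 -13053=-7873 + - 5180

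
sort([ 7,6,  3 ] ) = [ 3,6,  7]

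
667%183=118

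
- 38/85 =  - 1 + 47/85  =  -0.45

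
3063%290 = 163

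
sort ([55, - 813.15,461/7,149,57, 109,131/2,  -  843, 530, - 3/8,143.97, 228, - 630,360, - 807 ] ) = [-843,-813.15,  -  807, - 630, - 3/8 , 55,57,  131/2, 461/7, 109,143.97,149, 228, 360 , 530 ]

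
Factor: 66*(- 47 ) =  - 3102 = - 2^1 * 3^1*11^1*47^1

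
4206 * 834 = 3507804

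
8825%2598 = 1031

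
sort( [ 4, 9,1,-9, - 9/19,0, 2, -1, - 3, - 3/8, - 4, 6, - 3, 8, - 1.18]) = [ - 9, -4, - 3,-3, - 1.18,-1,-9/19, - 3/8, 0 , 1, 2 , 4,6,8, 9 ]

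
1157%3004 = 1157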